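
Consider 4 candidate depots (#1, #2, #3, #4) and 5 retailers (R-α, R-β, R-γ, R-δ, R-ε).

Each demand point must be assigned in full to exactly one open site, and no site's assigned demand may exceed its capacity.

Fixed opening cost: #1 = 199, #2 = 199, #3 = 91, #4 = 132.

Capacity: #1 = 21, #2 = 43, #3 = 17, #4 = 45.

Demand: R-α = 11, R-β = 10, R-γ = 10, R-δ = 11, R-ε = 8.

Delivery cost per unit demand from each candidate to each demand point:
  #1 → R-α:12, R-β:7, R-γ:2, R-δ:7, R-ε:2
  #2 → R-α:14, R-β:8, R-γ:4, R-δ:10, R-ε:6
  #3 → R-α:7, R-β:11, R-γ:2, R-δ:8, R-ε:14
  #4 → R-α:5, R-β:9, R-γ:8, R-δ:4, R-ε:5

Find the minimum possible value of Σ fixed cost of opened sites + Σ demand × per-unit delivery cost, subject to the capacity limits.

Open {#3, #4}; cheapest assignment that respects the capacities:
  #3 (cap 17, load 10): R-γ — cost 10×2 = 20
  #4 (cap 45, load 40): R-α, R-β, R-δ, R-ε — cost 11×5 + 10×9 + 11×4 + 8×5 = 229
  Shipping 249, fixed 223 → total 472.
  Any other capacity-feasible assignment to {#3, #4} ships for at least 249.
Compare {#1, #4}: its best feasible assignment gives total 556.
Compare {#2, #4}: its best feasible assignment gives total 590.
Every other set of open sites that can feasibly serve all demand totals ≥ 556 even under its best assignment. Minimum: 472.

472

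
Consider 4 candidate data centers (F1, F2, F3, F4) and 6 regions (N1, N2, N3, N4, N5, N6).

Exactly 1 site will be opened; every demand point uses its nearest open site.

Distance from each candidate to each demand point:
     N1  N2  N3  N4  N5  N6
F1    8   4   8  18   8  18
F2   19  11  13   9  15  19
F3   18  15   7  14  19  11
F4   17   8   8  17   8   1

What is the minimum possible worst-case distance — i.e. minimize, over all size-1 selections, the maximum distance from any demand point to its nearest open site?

Open {F4}.
  Farthest demand point is N1 at distance 17 (to F4); all others are ≤ 17.
With {F1} the worst case is 18.
With {F2} the worst case is 19.
No size-1 selection achieves below 17.

17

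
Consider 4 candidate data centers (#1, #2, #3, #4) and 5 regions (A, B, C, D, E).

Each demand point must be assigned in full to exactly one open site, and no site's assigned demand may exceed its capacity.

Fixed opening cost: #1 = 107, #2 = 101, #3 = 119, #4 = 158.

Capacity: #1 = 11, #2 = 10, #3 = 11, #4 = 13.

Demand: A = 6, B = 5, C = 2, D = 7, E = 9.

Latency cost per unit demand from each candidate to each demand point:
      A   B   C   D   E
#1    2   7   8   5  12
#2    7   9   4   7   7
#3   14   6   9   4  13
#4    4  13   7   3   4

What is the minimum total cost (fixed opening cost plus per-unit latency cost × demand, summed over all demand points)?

483

Open {#1, #2, #3}; cheapest assignment that respects the capacities:
  #1 (cap 11, load 11): A, B — cost 6×2 + 5×7 = 47
  #2 (cap 10, load 9): E — cost 9×7 = 63
  #3 (cap 11, load 9): C, D — cost 2×9 + 7×4 = 46
  Shipping 156, fixed 327 → total 483.
  Any other capacity-feasible assignment to {#1, #2, #3} ships for at least 156.
Compare {#1, #2, #4}: its best feasible assignment gives total 506.
Compare {#1, #3, #4}: its best feasible assignment gives total 509.
Every other set of open sites that can feasibly serve all demand totals ≥ 506 even under its best assignment. Minimum: 483.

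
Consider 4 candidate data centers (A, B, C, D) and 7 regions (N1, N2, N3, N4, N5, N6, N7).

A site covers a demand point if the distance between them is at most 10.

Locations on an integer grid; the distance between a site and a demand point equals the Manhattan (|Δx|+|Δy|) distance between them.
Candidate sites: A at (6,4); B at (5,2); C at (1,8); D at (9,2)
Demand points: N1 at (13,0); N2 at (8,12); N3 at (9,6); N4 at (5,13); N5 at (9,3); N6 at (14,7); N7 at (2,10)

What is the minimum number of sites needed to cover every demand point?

2

Coverage sets (demand points within 10 of each site):
  A: {N2, N3, N4, N5, N7}
  B: {N1, N3, N5}
  C: {N3, N4, N7}
  D: {N1, N3, N5, N6}
No single site covers all 7 demand points.
But {A, D} covers everything, so the minimum is 2.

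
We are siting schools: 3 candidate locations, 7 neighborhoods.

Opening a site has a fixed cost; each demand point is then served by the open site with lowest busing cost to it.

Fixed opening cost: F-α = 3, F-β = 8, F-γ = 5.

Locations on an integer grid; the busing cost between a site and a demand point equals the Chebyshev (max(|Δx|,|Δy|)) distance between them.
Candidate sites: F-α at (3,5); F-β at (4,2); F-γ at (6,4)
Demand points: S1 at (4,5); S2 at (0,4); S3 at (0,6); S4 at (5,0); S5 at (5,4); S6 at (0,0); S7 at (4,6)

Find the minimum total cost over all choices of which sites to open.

23

Open {F-α}: assign each demand point to its cheapest open site.
  S1→F-α 1, S2→F-α 3, S3→F-α 3, S4→F-α 5, S5→F-α 2, S6→F-α 5, S7→F-α 1
  busing cost 20, fixed 3 → total 23.
Compare {F-α, F-γ}: busing cost 18 + fixed 8 = 26.
Compare {F-α, F-β}: busing cost 16 + fixed 11 = 27.
Compare {F-β}: busing cost 23 + fixed 8 = 31.
All other subsets cost ≥ 26. Minimum total cost: 23.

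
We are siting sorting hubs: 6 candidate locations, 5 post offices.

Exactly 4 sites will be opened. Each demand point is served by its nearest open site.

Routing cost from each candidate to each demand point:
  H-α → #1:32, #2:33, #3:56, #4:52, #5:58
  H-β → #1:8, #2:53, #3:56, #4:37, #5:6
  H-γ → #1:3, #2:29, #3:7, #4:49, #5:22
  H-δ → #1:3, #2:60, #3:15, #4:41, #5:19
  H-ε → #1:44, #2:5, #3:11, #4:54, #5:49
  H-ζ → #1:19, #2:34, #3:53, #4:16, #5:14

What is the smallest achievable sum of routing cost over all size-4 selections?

37

Open {H-β, H-γ, H-ε, H-ζ}.
  #1→H-γ 3, #2→H-ε 5, #3→H-γ 7, #4→H-ζ 16, #5→H-β 6  ⇒ total 37.
Compare {H-β, H-δ, H-ε, H-ζ}: total 41.
Compare {H-α, H-γ, H-ε, H-ζ}: total 45.
No size-4 selection does better; minimum is 37.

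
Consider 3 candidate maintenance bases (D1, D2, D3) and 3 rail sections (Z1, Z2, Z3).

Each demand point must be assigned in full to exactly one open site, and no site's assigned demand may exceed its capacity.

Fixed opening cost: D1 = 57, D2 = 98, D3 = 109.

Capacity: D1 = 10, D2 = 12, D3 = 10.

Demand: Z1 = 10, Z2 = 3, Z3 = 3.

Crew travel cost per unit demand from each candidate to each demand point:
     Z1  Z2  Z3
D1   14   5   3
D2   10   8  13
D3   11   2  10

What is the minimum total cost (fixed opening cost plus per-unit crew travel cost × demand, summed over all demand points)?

Open {D1, D2}; cheapest assignment that respects the capacities:
  D1 (cap 10, load 6): Z2, Z3 — cost 3×5 + 3×3 = 24
  D2 (cap 12, load 10): Z1 — cost 10×10 = 100
  Shipping 124, fixed 155 → total 279.
  Any other capacity-feasible assignment to {D1, D2} ships for at least 124.
Compare {D1, D3}: its best feasible assignment gives total 300.
Compare {D2, D3}: its best feasible assignment gives total 343.
Every other set of open sites that can feasibly serve all demand totals ≥ 300 even under its best assignment. Minimum: 279.

279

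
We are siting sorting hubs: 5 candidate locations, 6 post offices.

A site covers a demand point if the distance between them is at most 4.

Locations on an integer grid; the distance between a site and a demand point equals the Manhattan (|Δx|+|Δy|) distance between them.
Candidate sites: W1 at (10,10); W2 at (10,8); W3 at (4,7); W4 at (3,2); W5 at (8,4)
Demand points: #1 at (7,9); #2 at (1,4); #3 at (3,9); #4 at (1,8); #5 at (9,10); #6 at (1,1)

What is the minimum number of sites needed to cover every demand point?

3

Coverage sets (demand points within 4 of each site):
  W1: {#1, #5}
  W2: {#1, #5}
  W3: {#3, #4}
  W4: {#2, #6}
  W5: {}
No 2 sites suffice: every size-2 union leaves at least one demand point uncovered.
But {W1, W3, W4} covers everything, so the minimum is 3.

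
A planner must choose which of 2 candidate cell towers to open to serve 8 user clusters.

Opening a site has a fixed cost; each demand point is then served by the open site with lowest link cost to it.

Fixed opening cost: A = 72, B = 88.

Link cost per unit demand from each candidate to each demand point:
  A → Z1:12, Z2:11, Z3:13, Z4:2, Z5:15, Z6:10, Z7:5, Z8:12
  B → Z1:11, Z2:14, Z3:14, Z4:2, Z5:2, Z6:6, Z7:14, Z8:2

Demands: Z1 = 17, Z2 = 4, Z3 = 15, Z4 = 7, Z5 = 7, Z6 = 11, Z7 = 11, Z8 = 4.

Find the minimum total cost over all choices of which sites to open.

Open {A, B}: assign each demand point to its cheapest open site.
  Z1→B 17×11=187, Z2→A 4×11=44, Z3→A 15×13=195, Z4→A 7×2=14, Z5→B 7×2=14, Z6→B 11×6=66, Z7→A 11×5=55, Z8→B 4×2=8
  link cost 583, fixed 160 → total 743.
Compare {B}: link cost 709 + fixed 88 = 797.
Compare {A}: link cost 775 + fixed 72 = 847.

743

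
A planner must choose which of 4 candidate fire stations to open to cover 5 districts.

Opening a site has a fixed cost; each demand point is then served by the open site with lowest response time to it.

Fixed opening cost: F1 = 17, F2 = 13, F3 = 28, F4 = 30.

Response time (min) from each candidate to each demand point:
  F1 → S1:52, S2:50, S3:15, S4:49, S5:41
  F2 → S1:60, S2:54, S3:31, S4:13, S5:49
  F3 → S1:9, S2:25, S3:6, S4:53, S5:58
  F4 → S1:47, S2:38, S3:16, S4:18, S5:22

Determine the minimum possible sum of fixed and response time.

138

Open {F3, F4}: assign each demand point to its cheapest open site.
  S1→F3 9, S2→F3 25, S3→F3 6, S4→F4 18, S5→F4 22
  response time 80, fixed 58 → total 138.
Compare {F2, F3}: response time 102 + fixed 41 = 143.
Compare {F2, F3, F4}: response time 75 + fixed 71 = 146.
Compare {F1, F2, F3}: response time 94 + fixed 58 = 152.
All other subsets cost ≥ 143. Minimum total cost: 138.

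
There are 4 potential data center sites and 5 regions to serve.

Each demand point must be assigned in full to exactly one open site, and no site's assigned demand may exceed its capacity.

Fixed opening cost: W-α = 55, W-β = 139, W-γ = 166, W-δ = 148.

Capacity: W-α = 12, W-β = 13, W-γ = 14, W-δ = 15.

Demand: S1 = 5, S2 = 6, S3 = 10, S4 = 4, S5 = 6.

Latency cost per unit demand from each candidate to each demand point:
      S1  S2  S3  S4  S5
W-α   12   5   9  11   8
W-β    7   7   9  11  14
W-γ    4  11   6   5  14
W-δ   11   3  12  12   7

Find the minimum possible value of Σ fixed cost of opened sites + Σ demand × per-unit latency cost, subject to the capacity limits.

553

Open {W-α, W-β, W-γ}; cheapest assignment that respects the capacities:
  W-α (cap 12, load 12): S2, S5 — cost 6×5 + 6×8 = 78
  W-β (cap 13, load 5): S1 — cost 5×7 = 35
  W-γ (cap 14, load 14): S3, S4 — cost 10×6 + 4×5 = 80
  Shipping 193, fixed 360 → total 553.
  Any other capacity-feasible assignment to {W-α, W-β, W-γ} ships for at least 193.
Compare {W-α, W-γ, W-δ}: its best feasible assignment gives total 559.
Compare {W-α, W-β, W-δ}: its best feasible assignment gives total 571.
Every other set of open sites that can feasibly serve all demand totals ≥ 559 even under its best assignment. Minimum: 553.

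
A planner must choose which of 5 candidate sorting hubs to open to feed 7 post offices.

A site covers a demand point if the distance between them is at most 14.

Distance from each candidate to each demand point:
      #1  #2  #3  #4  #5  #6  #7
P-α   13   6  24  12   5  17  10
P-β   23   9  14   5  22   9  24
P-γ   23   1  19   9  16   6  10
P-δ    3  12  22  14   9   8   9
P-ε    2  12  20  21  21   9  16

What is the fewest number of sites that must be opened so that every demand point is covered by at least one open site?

2

Coverage sets (demand points within 14 of each site):
  P-α: {#1, #2, #4, #5, #7}
  P-β: {#2, #3, #4, #6}
  P-γ: {#2, #4, #6, #7}
  P-δ: {#1, #2, #4, #5, #6, #7}
  P-ε: {#1, #2, #6}
No single site covers all 7 demand points.
But {P-α, P-β} covers everything, so the minimum is 2.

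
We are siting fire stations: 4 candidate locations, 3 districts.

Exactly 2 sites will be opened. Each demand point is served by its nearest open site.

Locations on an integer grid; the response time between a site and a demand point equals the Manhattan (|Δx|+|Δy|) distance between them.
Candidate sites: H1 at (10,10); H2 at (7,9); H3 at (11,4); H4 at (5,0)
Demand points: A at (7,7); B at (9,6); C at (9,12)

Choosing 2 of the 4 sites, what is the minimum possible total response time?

10

Open {H1, H2}.
  A→H2 2, B→H1 5, C→H1 3  ⇒ total 10.
Compare {H2, H3}: total 11.
Compare {H2, H4}: total 12.
No size-2 selection does better; minimum is 10.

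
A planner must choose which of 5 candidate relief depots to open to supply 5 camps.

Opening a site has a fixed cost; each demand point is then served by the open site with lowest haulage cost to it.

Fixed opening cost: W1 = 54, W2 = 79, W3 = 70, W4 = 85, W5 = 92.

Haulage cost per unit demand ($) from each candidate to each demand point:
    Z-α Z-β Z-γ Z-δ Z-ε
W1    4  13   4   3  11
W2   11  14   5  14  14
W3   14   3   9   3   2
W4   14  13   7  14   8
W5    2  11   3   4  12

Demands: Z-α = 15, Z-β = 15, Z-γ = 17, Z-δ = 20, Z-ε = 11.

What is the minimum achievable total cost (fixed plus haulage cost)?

Open {W3, W5}: assign each demand point to its cheapest open site.
  Z-α→W5 15×2=30, Z-β→W3 15×3=45, Z-γ→W5 17×3=51, Z-δ→W3 20×3=60, Z-ε→W3 11×2=22
  haulage cost 208, fixed 162 → total 370.
Compare {W1, W3}: haulage cost 255 + fixed 124 = 379.
Compare {W1, W3, W5}: haulage cost 208 + fixed 216 = 424.
Compare {W2, W3, W5}: haulage cost 208 + fixed 241 = 449.
All other subsets cost ≥ 379. Minimum total cost: 370.

370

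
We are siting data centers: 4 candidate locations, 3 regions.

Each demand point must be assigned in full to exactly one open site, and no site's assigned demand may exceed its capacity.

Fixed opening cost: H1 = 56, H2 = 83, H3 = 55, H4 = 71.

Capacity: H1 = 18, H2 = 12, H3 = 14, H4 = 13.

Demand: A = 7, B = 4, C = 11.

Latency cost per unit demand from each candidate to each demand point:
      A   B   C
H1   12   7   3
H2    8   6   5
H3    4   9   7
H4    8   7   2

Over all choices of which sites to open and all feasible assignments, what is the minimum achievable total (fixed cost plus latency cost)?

Open {H1, H3}; cheapest assignment that respects the capacities:
  H1 (cap 18, load 15): B, C — cost 4×7 + 11×3 = 61
  H3 (cap 14, load 7): A — cost 7×4 = 28
  Shipping 89, fixed 111 → total 200.
  Any other capacity-feasible assignment to {H1, H3} ships for at least 89.
Compare {H3, H4}: its best feasible assignment gives total 212.
Compare {H1, H4}: its best feasible assignment gives total 244.
Every other set of open sites that can feasibly serve all demand totals ≥ 212 even under its best assignment. Minimum: 200.

200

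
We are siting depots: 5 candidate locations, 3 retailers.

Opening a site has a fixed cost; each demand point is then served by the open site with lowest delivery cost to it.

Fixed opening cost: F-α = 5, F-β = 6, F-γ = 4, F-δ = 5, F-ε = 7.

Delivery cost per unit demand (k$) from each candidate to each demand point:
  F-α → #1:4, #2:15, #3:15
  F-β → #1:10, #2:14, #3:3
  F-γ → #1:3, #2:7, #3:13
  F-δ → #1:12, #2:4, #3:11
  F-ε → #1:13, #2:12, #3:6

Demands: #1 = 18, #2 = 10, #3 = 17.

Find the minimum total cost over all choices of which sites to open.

160

Open {F-β, F-γ, F-δ}: assign each demand point to its cheapest open site.
  #1→F-γ 18×3=54, #2→F-δ 10×4=40, #3→F-β 17×3=51
  delivery cost 145, fixed 15 → total 160.
Compare {F-α, F-β, F-γ, F-δ}: delivery cost 145 + fixed 20 = 165.
Compare {F-β, F-γ, F-δ, F-ε}: delivery cost 145 + fixed 22 = 167.
Compare {F-α, F-β, F-γ, F-δ, F-ε}: delivery cost 145 + fixed 27 = 172.
All other subsets cost ≥ 165. Minimum total cost: 160.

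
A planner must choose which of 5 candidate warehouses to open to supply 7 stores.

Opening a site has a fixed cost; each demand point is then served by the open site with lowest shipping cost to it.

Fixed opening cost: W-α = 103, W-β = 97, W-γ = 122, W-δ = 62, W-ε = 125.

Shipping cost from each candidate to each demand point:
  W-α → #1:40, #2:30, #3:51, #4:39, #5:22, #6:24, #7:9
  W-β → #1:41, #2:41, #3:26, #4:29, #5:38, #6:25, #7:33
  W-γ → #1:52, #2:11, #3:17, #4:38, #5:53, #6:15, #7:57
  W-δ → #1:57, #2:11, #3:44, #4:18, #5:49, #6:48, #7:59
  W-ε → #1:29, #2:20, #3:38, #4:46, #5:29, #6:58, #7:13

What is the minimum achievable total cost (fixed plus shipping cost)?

Open {W-α}: assign each demand point to its cheapest open site.
  #1→W-α 40, #2→W-α 30, #3→W-α 51, #4→W-α 39, #5→W-α 22, #6→W-α 24, #7→W-α 9
  shipping cost 215, fixed 103 → total 318.
Compare {W-β}: shipping cost 233 + fixed 97 = 330.
Compare {W-α, W-δ}: shipping cost 168 + fixed 165 = 333.
Compare {W-δ}: shipping cost 286 + fixed 62 = 348.
All other subsets cost ≥ 330. Minimum total cost: 318.

318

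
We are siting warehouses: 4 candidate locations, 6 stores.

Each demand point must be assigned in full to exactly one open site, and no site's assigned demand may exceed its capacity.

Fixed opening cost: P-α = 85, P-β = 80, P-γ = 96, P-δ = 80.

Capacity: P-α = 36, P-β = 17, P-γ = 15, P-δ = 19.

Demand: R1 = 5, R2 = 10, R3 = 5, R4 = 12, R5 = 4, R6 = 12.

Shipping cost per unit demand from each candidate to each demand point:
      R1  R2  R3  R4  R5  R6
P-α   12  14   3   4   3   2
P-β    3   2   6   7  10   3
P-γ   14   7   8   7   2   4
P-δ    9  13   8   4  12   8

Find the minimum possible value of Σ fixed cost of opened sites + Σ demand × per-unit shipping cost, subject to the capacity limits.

Open {P-α, P-β}; cheapest assignment that respects the capacities:
  P-α (cap 36, load 33): R3, R4, R5, R6 — cost 5×3 + 12×4 + 4×3 + 12×2 = 99
  P-β (cap 17, load 15): R1, R2 — cost 5×3 + 10×2 = 35
  Shipping 134, fixed 165 → total 299.
  Any other capacity-feasible assignment to {P-α, P-β} ships for at least 134.
Compare {P-α, P-β, P-δ}: its best feasible assignment gives total 379.
Compare {P-α, P-β, P-γ}: its best feasible assignment gives total 391.
Every other set of open sites that can feasibly serve all demand totals ≥ 379 even under its best assignment. Minimum: 299.

299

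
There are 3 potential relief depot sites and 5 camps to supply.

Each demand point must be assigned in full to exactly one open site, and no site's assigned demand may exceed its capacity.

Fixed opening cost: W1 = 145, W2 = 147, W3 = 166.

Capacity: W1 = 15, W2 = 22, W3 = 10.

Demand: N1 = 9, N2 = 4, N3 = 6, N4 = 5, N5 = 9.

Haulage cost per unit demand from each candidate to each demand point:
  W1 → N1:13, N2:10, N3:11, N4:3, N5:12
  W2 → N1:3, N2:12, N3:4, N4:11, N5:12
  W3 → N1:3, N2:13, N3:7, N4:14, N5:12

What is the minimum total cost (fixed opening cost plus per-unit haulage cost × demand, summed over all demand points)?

Open {W1, W2}; cheapest assignment that respects the capacities:
  W1 (cap 15, load 14): N4, N5 — cost 5×3 + 9×12 = 123
  W2 (cap 22, load 19): N1, N2, N3 — cost 9×3 + 4×12 + 6×4 = 99
  Shipping 222, fixed 292 → total 514.
  Any other capacity-feasible assignment to {W1, W2} ships for at least 222.
Compare {W1, W2, W3}: its best feasible assignment gives total 672.
Every other set of open sites that can feasibly serve all demand totals ≥ 672 even under its best assignment. Minimum: 514.

514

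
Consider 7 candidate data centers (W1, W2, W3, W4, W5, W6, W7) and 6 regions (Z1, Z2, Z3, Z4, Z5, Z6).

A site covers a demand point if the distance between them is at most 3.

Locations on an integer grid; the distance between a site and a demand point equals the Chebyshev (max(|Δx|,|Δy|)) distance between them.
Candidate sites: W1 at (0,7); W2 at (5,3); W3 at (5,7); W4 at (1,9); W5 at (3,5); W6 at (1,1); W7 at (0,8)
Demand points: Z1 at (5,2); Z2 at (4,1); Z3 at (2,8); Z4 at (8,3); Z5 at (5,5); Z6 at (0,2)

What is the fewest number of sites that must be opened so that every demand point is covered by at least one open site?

2

Coverage sets (demand points within 3 of each site):
  W1: {Z3}
  W2: {Z1, Z2, Z4, Z5}
  W3: {Z3, Z5}
  W4: {Z3}
  W5: {Z1, Z3, Z5, Z6}
  W6: {Z2, Z6}
  W7: {Z3}
No single site covers all 6 demand points.
But {W2, W5} covers everything, so the minimum is 2.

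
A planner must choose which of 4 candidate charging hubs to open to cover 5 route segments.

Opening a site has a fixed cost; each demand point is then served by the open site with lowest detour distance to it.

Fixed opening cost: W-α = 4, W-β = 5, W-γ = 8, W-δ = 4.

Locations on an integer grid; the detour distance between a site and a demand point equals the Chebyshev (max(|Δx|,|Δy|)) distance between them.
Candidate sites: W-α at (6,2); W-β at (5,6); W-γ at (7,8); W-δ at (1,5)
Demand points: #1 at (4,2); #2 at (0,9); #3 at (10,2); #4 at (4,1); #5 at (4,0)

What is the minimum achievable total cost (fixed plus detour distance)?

21

Open {W-α}: assign each demand point to its cheapest open site.
  #1→W-α 2, #2→W-α 7, #3→W-α 4, #4→W-α 2, #5→W-α 2
  detour distance 17, fixed 4 → total 21.
Compare {W-α, W-δ}: detour distance 14 + fixed 8 = 22.
Compare {W-α, W-β}: detour distance 15 + fixed 9 = 24.
Compare {W-α, W-β, W-δ}: detour distance 14 + fixed 13 = 27.
All other subsets cost ≥ 22. Minimum total cost: 21.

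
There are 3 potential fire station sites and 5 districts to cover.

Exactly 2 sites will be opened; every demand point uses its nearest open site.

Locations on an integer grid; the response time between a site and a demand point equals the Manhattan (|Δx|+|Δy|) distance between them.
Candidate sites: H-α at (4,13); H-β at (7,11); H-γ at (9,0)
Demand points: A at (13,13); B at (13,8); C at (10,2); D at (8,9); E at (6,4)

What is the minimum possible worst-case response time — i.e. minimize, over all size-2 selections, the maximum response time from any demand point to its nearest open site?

Open {H-β, H-γ}.
  Farthest demand point is B at response time 9 (to H-β); all others are ≤ 9.
With {H-α, H-β} the worst case is 12.
With {H-α, H-γ} the worst case is 12.
No size-2 selection achieves below 9.

9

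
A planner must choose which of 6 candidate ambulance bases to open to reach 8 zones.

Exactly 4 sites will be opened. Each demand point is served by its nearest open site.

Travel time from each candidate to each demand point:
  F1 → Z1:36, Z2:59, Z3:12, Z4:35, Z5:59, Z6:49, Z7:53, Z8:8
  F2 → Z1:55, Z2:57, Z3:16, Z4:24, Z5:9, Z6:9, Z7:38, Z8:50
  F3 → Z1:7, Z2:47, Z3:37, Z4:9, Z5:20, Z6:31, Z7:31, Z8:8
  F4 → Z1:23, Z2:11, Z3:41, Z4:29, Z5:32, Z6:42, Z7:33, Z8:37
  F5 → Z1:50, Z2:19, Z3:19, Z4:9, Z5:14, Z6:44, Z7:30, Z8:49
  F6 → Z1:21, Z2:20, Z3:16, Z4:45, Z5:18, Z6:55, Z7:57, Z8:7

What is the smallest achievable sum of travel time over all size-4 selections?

96

Open {F1, F2, F3, F4}.
  Z1→F3 7, Z2→F4 11, Z3→F1 12, Z4→F3 9, Z5→F2 9, Z6→F2 9, Z7→F3 31, Z8→F1 8  ⇒ total 96.
Compare {F2, F3, F4, F5}: total 99.
Compare {F2, F3, F4, F6}: total 99.
No size-4 selection does better; minimum is 96.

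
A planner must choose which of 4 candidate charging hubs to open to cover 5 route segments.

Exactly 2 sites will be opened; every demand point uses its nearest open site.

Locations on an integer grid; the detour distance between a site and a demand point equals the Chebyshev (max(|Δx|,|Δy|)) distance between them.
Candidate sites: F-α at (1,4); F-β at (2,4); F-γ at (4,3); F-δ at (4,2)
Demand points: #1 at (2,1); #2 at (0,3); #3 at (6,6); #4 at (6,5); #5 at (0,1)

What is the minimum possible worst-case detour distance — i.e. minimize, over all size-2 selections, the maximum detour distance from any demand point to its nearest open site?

3

Open {F-α, F-γ}.
  Farthest demand point is #3 at detour distance 3 (to F-γ); all others are ≤ 3.
With {F-β, F-γ} the worst case is 3.
With {F-α, F-β} the worst case is 4.
No size-2 selection achieves below 3.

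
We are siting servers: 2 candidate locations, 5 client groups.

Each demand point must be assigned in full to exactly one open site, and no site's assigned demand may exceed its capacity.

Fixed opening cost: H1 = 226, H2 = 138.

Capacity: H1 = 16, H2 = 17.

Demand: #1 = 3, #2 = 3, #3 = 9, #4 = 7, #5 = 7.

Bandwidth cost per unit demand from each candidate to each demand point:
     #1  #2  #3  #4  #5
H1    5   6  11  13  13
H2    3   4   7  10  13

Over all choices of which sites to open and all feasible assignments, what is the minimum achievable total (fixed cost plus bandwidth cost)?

621

Open {H1, H2}; cheapest assignment that respects the capacities:
  H1 (cap 16, load 13): #1, #2, #5 — cost 3×5 + 3×6 + 7×13 = 124
  H2 (cap 17, load 16): #3, #4 — cost 9×7 + 7×10 = 133
  Shipping 257, fixed 364 → total 621.
  Any other capacity-feasible assignment to {H1, H2} ships for at least 257.
Total demand is 29 and no other set of sites has combined capacity ≥ 29, so {H1, H2} is the only feasible choice of open sites. Minimum: 621.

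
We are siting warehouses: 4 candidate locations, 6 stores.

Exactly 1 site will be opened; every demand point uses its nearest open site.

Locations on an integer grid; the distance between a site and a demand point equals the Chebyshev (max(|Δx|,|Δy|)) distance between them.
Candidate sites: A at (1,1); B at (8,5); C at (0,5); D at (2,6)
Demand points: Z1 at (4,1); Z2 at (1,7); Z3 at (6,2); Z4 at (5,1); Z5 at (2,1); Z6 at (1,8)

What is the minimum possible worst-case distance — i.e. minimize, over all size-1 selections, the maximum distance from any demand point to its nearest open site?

Open {D}.
  Farthest demand point is Z1 at distance 5 (to D); all others are ≤ 5.
With {C} the worst case is 6.
With {A} the worst case is 7.
No size-1 selection achieves below 5.

5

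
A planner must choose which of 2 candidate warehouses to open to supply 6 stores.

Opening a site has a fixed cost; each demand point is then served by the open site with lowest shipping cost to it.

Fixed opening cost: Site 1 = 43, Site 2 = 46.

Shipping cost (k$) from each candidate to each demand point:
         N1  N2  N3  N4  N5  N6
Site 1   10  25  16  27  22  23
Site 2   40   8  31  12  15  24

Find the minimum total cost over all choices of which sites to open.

Open {Site 1}: assign each demand point to its cheapest open site.
  N1→Site 1 10, N2→Site 1 25, N3→Site 1 16, N4→Site 1 27, N5→Site 1 22, N6→Site 1 23
  shipping cost 123, fixed 43 → total 166.
Compare {Site 1, Site 2}: shipping cost 84 + fixed 89 = 173.
Compare {Site 2}: shipping cost 130 + fixed 46 = 176.

166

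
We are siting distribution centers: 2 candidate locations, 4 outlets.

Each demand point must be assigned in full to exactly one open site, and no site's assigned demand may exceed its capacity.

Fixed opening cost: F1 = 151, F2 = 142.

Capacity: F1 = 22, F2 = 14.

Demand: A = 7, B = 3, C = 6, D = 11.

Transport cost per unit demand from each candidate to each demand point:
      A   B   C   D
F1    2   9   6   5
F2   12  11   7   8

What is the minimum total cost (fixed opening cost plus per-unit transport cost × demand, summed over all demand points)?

431

Open {F1, F2}; cheapest assignment that respects the capacities:
  F1 (cap 22, load 21): A, B, D — cost 7×2 + 3×9 + 11×5 = 96
  F2 (cap 14, load 6): C — cost 6×7 = 42
  Shipping 138, fixed 293 → total 431.
  Any other capacity-feasible assignment to {F1, F2} ships for at least 138.
Total demand is 27 and no other set of sites has combined capacity ≥ 27, so {F1, F2} is the only feasible choice of open sites. Minimum: 431.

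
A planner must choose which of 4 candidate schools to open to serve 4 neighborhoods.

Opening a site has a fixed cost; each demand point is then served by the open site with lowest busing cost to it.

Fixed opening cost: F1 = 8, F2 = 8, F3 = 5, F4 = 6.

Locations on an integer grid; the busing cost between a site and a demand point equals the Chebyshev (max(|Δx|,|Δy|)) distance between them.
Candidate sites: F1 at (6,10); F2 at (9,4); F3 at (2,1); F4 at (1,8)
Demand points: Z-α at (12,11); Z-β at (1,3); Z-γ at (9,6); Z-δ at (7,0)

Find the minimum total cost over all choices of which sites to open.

Open {F2, F3}: assign each demand point to its cheapest open site.
  Z-α→F2 7, Z-β→F3 2, Z-γ→F2 2, Z-δ→F2 4
  busing cost 15, fixed 13 → total 28.
Compare {F2}: busing cost 21 + fixed 8 = 29.
Compare {F3}: busing cost 24 + fixed 5 = 29.
Compare {F1, F3}: busing cost 17 + fixed 13 = 30.
All other subsets cost ≥ 29. Minimum total cost: 28.

28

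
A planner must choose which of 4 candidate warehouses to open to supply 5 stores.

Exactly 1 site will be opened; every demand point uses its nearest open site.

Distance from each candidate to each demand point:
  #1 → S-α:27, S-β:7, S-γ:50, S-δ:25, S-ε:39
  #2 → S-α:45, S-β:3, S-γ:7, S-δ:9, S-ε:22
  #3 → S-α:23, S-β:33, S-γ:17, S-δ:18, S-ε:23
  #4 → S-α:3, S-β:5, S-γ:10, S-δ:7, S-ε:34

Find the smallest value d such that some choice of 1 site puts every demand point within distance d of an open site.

33

Open {#3}.
  Farthest demand point is S-β at distance 33 (to #3); all others are ≤ 33.
With {#4} the worst case is 34.
With {#2} the worst case is 45.
No size-1 selection achieves below 33.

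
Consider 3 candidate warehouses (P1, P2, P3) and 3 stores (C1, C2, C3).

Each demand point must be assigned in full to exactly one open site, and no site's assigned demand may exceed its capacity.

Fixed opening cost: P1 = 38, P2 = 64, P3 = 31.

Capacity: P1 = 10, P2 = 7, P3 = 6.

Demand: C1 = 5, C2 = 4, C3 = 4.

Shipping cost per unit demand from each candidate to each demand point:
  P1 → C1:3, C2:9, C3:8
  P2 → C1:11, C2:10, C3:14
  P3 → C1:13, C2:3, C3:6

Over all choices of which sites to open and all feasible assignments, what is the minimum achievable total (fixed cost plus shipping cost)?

Open {P1, P3}; cheapest assignment that respects the capacities:
  P1 (cap 10, load 9): C1, C3 — cost 5×3 + 4×8 = 47
  P3 (cap 6, load 4): C2 — cost 4×3 = 12
  Shipping 59, fixed 69 → total 128.
  Any other capacity-feasible assignment to {P1, P3} ships for at least 59.
Compare {P1, P2}: its best feasible assignment gives total 189.
Compare {P1, P2, P3}: its best feasible assignment gives total 192.
Every other set of open sites that can feasibly serve all demand totals ≥ 189 even under its best assignment. Minimum: 128.

128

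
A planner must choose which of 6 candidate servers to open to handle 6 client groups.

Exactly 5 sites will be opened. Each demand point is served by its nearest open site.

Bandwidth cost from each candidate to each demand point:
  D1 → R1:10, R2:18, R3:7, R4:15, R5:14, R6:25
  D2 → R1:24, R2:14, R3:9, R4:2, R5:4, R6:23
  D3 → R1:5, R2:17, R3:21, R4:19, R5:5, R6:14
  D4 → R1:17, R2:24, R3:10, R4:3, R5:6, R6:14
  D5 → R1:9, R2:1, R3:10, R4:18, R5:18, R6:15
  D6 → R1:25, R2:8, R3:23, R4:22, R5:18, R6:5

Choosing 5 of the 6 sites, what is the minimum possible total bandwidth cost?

24

Open {D1, D2, D3, D5, D6}.
  R1→D3 5, R2→D5 1, R3→D1 7, R4→D2 2, R5→D2 4, R6→D6 5  ⇒ total 24.
Compare {D1, D3, D4, D5, D6}: total 26.
Compare {D2, D3, D4, D5, D6}: total 26.
No size-5 selection does better; minimum is 24.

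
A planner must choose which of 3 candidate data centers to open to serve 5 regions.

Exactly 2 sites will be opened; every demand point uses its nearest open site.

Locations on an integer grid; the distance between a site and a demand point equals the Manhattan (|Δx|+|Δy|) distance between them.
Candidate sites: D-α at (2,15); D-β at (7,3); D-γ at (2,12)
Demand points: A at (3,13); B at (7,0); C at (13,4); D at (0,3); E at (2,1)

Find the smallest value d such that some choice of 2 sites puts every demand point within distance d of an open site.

7

Open {D-α, D-β}.
  Farthest demand point is C at distance 7 (to D-β); all others are ≤ 7.
With {D-β, D-γ} the worst case is 7.
With {D-α, D-γ} the worst case is 19.
No size-2 selection achieves below 7.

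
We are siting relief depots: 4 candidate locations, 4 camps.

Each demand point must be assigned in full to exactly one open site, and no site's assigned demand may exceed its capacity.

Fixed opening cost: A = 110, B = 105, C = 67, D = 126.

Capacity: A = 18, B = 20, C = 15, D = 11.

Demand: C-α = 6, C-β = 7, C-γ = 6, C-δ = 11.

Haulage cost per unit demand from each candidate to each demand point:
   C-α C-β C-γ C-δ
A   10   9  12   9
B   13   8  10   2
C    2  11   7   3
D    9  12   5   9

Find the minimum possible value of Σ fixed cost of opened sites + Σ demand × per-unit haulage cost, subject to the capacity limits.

304

Open {B, C}; cheapest assignment that respects the capacities:
  B (cap 20, load 18): C-β, C-δ — cost 7×8 + 11×2 = 78
  C (cap 15, load 12): C-α, C-γ — cost 6×2 + 6×7 = 54
  Shipping 132, fixed 172 → total 304.
  Any other capacity-feasible assignment to {B, C} ships for at least 132.
Compare {A, C}: its best feasible assignment gives total 393.
Compare {A, B, C}: its best feasible assignment gives total 414.
Every other set of open sites that can feasibly serve all demand totals ≥ 393 even under its best assignment. Minimum: 304.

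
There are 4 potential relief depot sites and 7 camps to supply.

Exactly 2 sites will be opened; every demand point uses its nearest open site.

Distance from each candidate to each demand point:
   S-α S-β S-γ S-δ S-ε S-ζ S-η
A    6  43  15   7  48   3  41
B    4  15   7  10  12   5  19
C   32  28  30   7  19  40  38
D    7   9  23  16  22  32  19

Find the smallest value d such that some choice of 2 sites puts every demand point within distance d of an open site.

Open {A, B}.
  Farthest demand point is S-η at distance 19 (to B); all others are ≤ 19.
With {B, C} the worst case is 19.
With {B, D} the worst case is 19.
No size-2 selection achieves below 19.

19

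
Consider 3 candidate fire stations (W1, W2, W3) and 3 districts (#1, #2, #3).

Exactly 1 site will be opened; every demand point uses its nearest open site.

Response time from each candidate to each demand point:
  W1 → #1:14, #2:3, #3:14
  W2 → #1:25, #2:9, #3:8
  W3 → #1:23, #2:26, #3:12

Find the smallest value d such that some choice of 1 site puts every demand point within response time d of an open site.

14

Open {W1}.
  Farthest demand point is #1 at response time 14 (to W1); all others are ≤ 14.
With {W2} the worst case is 25.
With {W3} the worst case is 26.
No size-1 selection achieves below 14.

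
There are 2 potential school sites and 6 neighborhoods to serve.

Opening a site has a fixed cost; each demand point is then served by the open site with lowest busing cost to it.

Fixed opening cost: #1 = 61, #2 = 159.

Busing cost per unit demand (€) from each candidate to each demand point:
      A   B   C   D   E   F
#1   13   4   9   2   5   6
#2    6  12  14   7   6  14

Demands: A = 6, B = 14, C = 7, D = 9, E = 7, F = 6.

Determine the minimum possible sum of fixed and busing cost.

347

Open {#1}: assign each demand point to its cheapest open site.
  A→#1 6×13=78, B→#1 14×4=56, C→#1 7×9=63, D→#1 9×2=18, E→#1 7×5=35, F→#1 6×6=36
  busing cost 286, fixed 61 → total 347.
Compare {#1, #2}: busing cost 244 + fixed 220 = 464.
Compare {#2}: busing cost 491 + fixed 159 = 650.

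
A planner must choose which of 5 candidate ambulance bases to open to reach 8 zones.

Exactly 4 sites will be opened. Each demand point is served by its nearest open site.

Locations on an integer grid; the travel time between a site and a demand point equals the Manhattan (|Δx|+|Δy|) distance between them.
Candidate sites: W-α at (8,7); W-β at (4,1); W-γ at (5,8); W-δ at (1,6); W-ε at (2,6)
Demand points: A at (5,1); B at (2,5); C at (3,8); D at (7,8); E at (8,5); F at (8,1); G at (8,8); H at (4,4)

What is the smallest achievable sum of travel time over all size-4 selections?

16

Open {W-α, W-β, W-γ, W-ε}.
  A→W-β 1, B→W-ε 1, C→W-γ 2, D→W-α 2, E→W-α 2, F→W-β 4, G→W-α 1, H→W-β 3  ⇒ total 16.
Compare {W-α, W-β, W-γ, W-δ}: total 17.
Compare {W-α, W-β, W-δ, W-ε}: total 17.
No size-4 selection does better; minimum is 16.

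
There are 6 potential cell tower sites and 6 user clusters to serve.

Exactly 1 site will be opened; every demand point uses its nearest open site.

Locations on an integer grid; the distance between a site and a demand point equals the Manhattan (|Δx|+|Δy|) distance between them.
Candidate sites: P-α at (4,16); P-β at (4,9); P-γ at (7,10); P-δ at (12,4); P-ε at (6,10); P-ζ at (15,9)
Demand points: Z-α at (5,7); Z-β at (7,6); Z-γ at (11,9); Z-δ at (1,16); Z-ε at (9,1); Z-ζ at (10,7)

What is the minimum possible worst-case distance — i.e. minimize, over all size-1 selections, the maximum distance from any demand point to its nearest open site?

Open {P-γ}.
  Farthest demand point is Z-δ at distance 12 (to P-γ); all others are ≤ 12.
With {P-ε} the worst case is 12.
With {P-β} the worst case is 13.
No size-1 selection achieves below 12.

12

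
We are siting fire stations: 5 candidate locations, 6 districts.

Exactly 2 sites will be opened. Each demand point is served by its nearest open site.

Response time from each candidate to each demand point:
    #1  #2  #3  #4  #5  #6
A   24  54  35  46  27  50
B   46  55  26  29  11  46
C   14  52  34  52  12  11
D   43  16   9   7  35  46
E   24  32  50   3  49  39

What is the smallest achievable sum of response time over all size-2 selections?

Open {C, D}.
  #1→C 14, #2→D 16, #3→D 9, #4→D 7, #5→C 12, #6→C 11  ⇒ total 69.
Compare {C, E}: total 106.
Compare {D, E}: total 126.
No size-2 selection does better; minimum is 69.

69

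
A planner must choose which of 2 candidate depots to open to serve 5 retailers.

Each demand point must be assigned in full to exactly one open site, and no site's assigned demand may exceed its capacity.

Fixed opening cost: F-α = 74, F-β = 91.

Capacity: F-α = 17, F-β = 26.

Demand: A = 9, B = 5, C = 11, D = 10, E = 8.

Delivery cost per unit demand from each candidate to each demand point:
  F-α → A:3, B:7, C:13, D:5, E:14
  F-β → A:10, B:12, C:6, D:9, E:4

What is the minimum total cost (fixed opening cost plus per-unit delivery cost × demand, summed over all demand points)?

Open {F-α, F-β}; cheapest assignment that respects the capacities:
  F-α (cap 17, load 17): A, E — cost 9×3 + 8×14 = 139
  F-β (cap 26, load 26): B, C, D — cost 5×12 + 11×6 + 10×9 = 216
  Shipping 355, fixed 165 → total 520.
  Any other capacity-feasible assignment to {F-α, F-β} ships for at least 355.
Total demand is 43 and no other set of sites has combined capacity ≥ 43, so {F-α, F-β} is the only feasible choice of open sites. Minimum: 520.

520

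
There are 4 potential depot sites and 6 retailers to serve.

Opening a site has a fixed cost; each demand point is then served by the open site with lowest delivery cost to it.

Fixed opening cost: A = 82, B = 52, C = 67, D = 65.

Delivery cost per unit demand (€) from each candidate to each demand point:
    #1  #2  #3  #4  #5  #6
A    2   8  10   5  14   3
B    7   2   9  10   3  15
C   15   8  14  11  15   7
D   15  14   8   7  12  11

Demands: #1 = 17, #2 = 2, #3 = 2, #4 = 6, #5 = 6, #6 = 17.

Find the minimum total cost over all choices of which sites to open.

Open {A, B}: assign each demand point to its cheapest open site.
  #1→A 17×2=34, #2→B 2×2=4, #3→B 2×9=18, #4→A 6×5=30, #5→B 6×3=18, #6→A 17×3=51
  delivery cost 155, fixed 134 → total 289.
Compare {A}: delivery cost 235 + fixed 82 = 317.
Compare {A, B, D}: delivery cost 153 + fixed 199 = 352.
Compare {A, B, C}: delivery cost 155 + fixed 201 = 356.
All other subsets cost ≥ 317. Minimum total cost: 289.

289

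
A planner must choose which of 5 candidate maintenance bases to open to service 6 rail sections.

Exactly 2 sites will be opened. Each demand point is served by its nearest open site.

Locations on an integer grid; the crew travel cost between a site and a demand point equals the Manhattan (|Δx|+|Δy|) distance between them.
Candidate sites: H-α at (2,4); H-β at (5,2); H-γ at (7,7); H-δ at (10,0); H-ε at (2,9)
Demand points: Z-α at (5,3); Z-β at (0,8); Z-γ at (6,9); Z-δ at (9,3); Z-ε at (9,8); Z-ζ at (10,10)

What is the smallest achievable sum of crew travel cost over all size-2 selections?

Open {H-β, H-γ}.
  Z-α→H-β 1, Z-β→H-γ 8, Z-γ→H-γ 3, Z-δ→H-β 5, Z-ε→H-γ 3, Z-ζ→H-γ 6  ⇒ total 26.
Compare {H-γ, H-ε}: total 27.
Compare {H-α, H-γ}: total 28.
No size-2 selection does better; minimum is 26.

26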